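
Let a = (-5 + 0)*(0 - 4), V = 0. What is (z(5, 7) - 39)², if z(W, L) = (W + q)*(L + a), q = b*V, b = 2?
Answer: 9216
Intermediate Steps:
q = 0 (q = 2*0 = 0)
a = 20 (a = -5*(-4) = 20)
z(W, L) = W*(20 + L) (z(W, L) = (W + 0)*(L + 20) = W*(20 + L))
(z(5, 7) - 39)² = (5*(20 + 7) - 39)² = (5*27 - 39)² = (135 - 39)² = 96² = 9216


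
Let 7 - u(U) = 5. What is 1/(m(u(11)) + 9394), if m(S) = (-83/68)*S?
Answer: 34/319313 ≈ 0.00010648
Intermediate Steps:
u(U) = 2 (u(U) = 7 - 1*5 = 7 - 5 = 2)
m(S) = -83*S/68 (m(S) = (-83*1/68)*S = -83*S/68)
1/(m(u(11)) + 9394) = 1/(-83/68*2 + 9394) = 1/(-83/34 + 9394) = 1/(319313/34) = 34/319313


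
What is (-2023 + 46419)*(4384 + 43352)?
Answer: 2119287456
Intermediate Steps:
(-2023 + 46419)*(4384 + 43352) = 44396*47736 = 2119287456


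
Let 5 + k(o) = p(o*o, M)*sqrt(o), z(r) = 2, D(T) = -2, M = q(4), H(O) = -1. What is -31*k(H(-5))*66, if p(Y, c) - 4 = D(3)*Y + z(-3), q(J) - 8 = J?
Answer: 10230 - 8184*I ≈ 10230.0 - 8184.0*I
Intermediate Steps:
q(J) = 8 + J
M = 12 (M = 8 + 4 = 12)
p(Y, c) = 6 - 2*Y (p(Y, c) = 4 + (-2*Y + 2) = 4 + (2 - 2*Y) = 6 - 2*Y)
k(o) = -5 + sqrt(o)*(6 - 2*o**2) (k(o) = -5 + (6 - 2*o*o)*sqrt(o) = -5 + (6 - 2*o**2)*sqrt(o) = -5 + sqrt(o)*(6 - 2*o**2))
-31*k(H(-5))*66 = -31*(-5 + 2*sqrt(-1)*(3 - 1*(-1)**2))*66 = -31*(-5 + 2*I*(3 - 1*1))*66 = -31*(-5 + 2*I*(3 - 1))*66 = -31*(-5 + 2*I*2)*66 = -31*(-5 + 4*I)*66 = (155 - 124*I)*66 = 10230 - 8184*I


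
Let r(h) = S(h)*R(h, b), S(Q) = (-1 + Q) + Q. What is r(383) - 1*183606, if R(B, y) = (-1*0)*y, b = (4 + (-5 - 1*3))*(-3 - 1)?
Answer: -183606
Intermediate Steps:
b = 16 (b = (4 + (-5 - 3))*(-4) = (4 - 8)*(-4) = -4*(-4) = 16)
S(Q) = -1 + 2*Q
R(B, y) = 0 (R(B, y) = 0*y = 0)
r(h) = 0 (r(h) = (-1 + 2*h)*0 = 0)
r(383) - 1*183606 = 0 - 1*183606 = 0 - 183606 = -183606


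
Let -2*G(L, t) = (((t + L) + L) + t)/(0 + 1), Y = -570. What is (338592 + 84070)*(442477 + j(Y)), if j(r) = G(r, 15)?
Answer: 187252791184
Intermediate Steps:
G(L, t) = -L - t (G(L, t) = -(((t + L) + L) + t)/(2*(0 + 1)) = -(((L + t) + L) + t)/(2*1) = -((t + 2*L) + t)/2 = -(2*L + 2*t)/2 = -L - t)
j(r) = -15 - r (j(r) = -r - 1*15 = -r - 15 = -15 - r)
(338592 + 84070)*(442477 + j(Y)) = (338592 + 84070)*(442477 + (-15 - 1*(-570))) = 422662*(442477 + (-15 + 570)) = 422662*(442477 + 555) = 422662*443032 = 187252791184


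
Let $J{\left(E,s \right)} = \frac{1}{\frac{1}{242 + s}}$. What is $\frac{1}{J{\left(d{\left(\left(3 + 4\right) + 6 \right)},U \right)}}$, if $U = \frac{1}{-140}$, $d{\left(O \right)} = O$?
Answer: $\frac{140}{33879} \approx 0.0041324$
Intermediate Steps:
$U = - \frac{1}{140} \approx -0.0071429$
$J{\left(E,s \right)} = 242 + s$
$\frac{1}{J{\left(d{\left(\left(3 + 4\right) + 6 \right)},U \right)}} = \frac{1}{242 - \frac{1}{140}} = \frac{1}{\frac{33879}{140}} = \frac{140}{33879}$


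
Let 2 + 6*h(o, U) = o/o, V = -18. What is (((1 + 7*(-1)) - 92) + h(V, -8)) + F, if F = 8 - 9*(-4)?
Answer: -325/6 ≈ -54.167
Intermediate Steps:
h(o, U) = -1/6 (h(o, U) = -1/3 + (o/o)/6 = -1/3 + (1/6)*1 = -1/3 + 1/6 = -1/6)
F = 44 (F = 8 + 36 = 44)
(((1 + 7*(-1)) - 92) + h(V, -8)) + F = (((1 + 7*(-1)) - 92) - 1/6) + 44 = (((1 - 7) - 92) - 1/6) + 44 = ((-6 - 92) - 1/6) + 44 = (-98 - 1/6) + 44 = -589/6 + 44 = -325/6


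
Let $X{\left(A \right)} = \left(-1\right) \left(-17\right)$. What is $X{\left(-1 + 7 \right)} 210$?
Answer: $3570$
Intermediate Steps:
$X{\left(A \right)} = 17$
$X{\left(-1 + 7 \right)} 210 = 17 \cdot 210 = 3570$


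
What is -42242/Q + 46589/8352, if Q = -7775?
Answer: 715034659/64936800 ≈ 11.011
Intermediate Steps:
-42242/Q + 46589/8352 = -42242/(-7775) + 46589/8352 = -42242*(-1/7775) + 46589*(1/8352) = 42242/7775 + 46589/8352 = 715034659/64936800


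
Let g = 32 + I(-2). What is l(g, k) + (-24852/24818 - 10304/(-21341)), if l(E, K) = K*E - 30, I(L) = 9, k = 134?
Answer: 1446841721686/264820469 ≈ 5463.5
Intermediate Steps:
g = 41 (g = 32 + 9 = 41)
l(E, K) = -30 + E*K (l(E, K) = E*K - 30 = -30 + E*K)
l(g, k) + (-24852/24818 - 10304/(-21341)) = (-30 + 41*134) + (-24852/24818 - 10304/(-21341)) = (-30 + 5494) + (-24852*1/24818 - 10304*(-1/21341)) = 5464 + (-12426/12409 + 10304/21341) = 5464 - 137320930/264820469 = 1446841721686/264820469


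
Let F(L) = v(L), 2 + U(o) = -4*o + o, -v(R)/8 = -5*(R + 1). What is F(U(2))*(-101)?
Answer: 28280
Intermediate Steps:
v(R) = 40 + 40*R (v(R) = -(-40)*(R + 1) = -(-40)*(1 + R) = -8*(-5 - 5*R) = 40 + 40*R)
U(o) = -2 - 3*o (U(o) = -2 + (-4*o + o) = -2 - 3*o)
F(L) = 40 + 40*L
F(U(2))*(-101) = (40 + 40*(-2 - 3*2))*(-101) = (40 + 40*(-2 - 6))*(-101) = (40 + 40*(-8))*(-101) = (40 - 320)*(-101) = -280*(-101) = 28280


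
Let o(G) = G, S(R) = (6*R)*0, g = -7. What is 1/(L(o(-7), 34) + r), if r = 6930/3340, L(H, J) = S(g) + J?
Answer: 334/12049 ≈ 0.027720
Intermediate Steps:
S(R) = 0
L(H, J) = J (L(H, J) = 0 + J = J)
r = 693/334 (r = 6930*(1/3340) = 693/334 ≈ 2.0749)
1/(L(o(-7), 34) + r) = 1/(34 + 693/334) = 1/(12049/334) = 334/12049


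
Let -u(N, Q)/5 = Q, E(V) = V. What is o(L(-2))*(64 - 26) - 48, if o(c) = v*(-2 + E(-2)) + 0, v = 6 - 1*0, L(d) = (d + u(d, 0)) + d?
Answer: -960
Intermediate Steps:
u(N, Q) = -5*Q
L(d) = 2*d (L(d) = (d - 5*0) + d = (d + 0) + d = d + d = 2*d)
v = 6 (v = 6 + 0 = 6)
o(c) = -24 (o(c) = 6*(-2 - 2) + 0 = 6*(-4) + 0 = -24 + 0 = -24)
o(L(-2))*(64 - 26) - 48 = -24*(64 - 26) - 48 = -24*38 - 48 = -912 - 48 = -960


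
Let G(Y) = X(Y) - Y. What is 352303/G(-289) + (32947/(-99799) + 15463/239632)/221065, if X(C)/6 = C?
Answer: -4382464472989704419/17975041746062128 ≈ -243.81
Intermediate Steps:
X(C) = 6*C
G(Y) = 5*Y (G(Y) = 6*Y - Y = 5*Y)
352303/G(-289) + (32947/(-99799) + 15463/239632)/221065 = 352303/((5*(-289))) + (32947/(-99799) + 15463/239632)/221065 = 352303/(-1445) + (32947*(-1/99799) + 15463*(1/239632))*(1/221065) = 352303*(-1/1445) + (-32947/99799 + 15463/239632)*(1/221065) = -352303/1445 - 6351963567/23915033968*1/221065 = -352303/1445 - 6351963567/5286776984135920 = -4382464472989704419/17975041746062128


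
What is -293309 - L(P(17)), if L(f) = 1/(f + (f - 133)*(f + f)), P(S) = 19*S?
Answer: -36095485468/123063 ≈ -2.9331e+5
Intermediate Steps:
L(f) = 1/(f + 2*f*(-133 + f)) (L(f) = 1/(f + (-133 + f)*(2*f)) = 1/(f + 2*f*(-133 + f)))
-293309 - L(P(17)) = -293309 - 1/((19*17)*(-265 + 2*(19*17))) = -293309 - 1/(323*(-265 + 2*323)) = -293309 - 1/(323*(-265 + 646)) = -293309 - 1/(323*381) = -293309 - 1*1/123063 = -293309 - 1/123063 = -36095485468/123063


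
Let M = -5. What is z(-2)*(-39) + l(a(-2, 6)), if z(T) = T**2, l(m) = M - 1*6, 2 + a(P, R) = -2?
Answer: -167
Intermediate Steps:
a(P, R) = -4 (a(P, R) = -2 - 2 = -4)
l(m) = -11 (l(m) = -5 - 1*6 = -5 - 6 = -11)
z(-2)*(-39) + l(a(-2, 6)) = (-2)**2*(-39) - 11 = 4*(-39) - 11 = -156 - 11 = -167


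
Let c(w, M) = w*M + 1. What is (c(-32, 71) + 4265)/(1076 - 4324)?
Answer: -997/1624 ≈ -0.61392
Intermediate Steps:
c(w, M) = 1 + M*w (c(w, M) = M*w + 1 = 1 + M*w)
(c(-32, 71) + 4265)/(1076 - 4324) = ((1 + 71*(-32)) + 4265)/(1076 - 4324) = ((1 - 2272) + 4265)/(-3248) = (-2271 + 4265)*(-1/3248) = 1994*(-1/3248) = -997/1624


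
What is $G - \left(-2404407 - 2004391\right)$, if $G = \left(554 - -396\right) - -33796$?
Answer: $4443544$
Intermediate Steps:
$G = 34746$ ($G = \left(554 + 396\right) + 33796 = 950 + 33796 = 34746$)
$G - \left(-2404407 - 2004391\right) = 34746 - \left(-2404407 - 2004391\right) = 34746 - -4408798 = 34746 + 4408798 = 4443544$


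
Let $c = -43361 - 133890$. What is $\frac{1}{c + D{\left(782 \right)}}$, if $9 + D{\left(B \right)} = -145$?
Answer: $- \frac{1}{177405} \approx -5.6368 \cdot 10^{-6}$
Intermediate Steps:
$D{\left(B \right)} = -154$ ($D{\left(B \right)} = -9 - 145 = -154$)
$c = -177251$ ($c = -43361 - 133890 = -177251$)
$\frac{1}{c + D{\left(782 \right)}} = \frac{1}{-177251 - 154} = \frac{1}{-177405} = - \frac{1}{177405}$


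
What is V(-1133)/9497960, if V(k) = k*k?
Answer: 1283689/9497960 ≈ 0.13515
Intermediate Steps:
V(k) = k²
V(-1133)/9497960 = (-1133)²/9497960 = 1283689*(1/9497960) = 1283689/9497960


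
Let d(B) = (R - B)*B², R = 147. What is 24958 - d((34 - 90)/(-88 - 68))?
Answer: 1479362678/59319 ≈ 24939.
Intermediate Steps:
d(B) = B²*(147 - B) (d(B) = (147 - B)*B² = B²*(147 - B))
24958 - d((34 - 90)/(-88 - 68)) = 24958 - ((34 - 90)/(-88 - 68))²*(147 - (34 - 90)/(-88 - 68)) = 24958 - (-56/(-156))²*(147 - (-56)/(-156)) = 24958 - (-56*(-1/156))²*(147 - (-56)*(-1)/156) = 24958 - (14/39)²*(147 - 1*14/39) = 24958 - 196*(147 - 14/39)/1521 = 24958 - 196*5719/(1521*39) = 24958 - 1*1120924/59319 = 24958 - 1120924/59319 = 1479362678/59319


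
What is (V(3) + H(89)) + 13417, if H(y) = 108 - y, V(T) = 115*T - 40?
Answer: 13741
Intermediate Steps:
V(T) = -40 + 115*T
(V(3) + H(89)) + 13417 = ((-40 + 115*3) + (108 - 1*89)) + 13417 = ((-40 + 345) + (108 - 89)) + 13417 = (305 + 19) + 13417 = 324 + 13417 = 13741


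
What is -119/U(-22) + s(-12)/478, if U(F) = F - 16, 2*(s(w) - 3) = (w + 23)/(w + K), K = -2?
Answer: 797735/254296 ≈ 3.1370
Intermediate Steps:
s(w) = 3 + (23 + w)/(2*(-2 + w)) (s(w) = 3 + ((w + 23)/(w - 2))/2 = 3 + ((23 + w)/(-2 + w))/2 = 3 + (23 + w)/(2*(-2 + w)))
U(F) = -16 + F
-119/U(-22) + s(-12)/478 = -119/(-16 - 22) + ((11 + 7*(-12))/(2*(-2 - 12)))/478 = -119/(-38) + ((½)*(11 - 84)/(-14))*(1/478) = -119*(-1/38) + ((½)*(-1/14)*(-73))*(1/478) = 119/38 + (73/28)*(1/478) = 119/38 + 73/13384 = 797735/254296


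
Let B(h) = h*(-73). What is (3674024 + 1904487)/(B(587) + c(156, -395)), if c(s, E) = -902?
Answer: -5578511/43753 ≈ -127.50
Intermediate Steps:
B(h) = -73*h
(3674024 + 1904487)/(B(587) + c(156, -395)) = (3674024 + 1904487)/(-73*587 - 902) = 5578511/(-42851 - 902) = 5578511/(-43753) = 5578511*(-1/43753) = -5578511/43753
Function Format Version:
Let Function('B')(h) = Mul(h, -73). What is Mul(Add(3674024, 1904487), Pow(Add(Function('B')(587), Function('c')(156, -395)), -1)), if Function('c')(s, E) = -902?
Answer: Rational(-5578511, 43753) ≈ -127.50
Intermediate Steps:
Function('B')(h) = Mul(-73, h)
Mul(Add(3674024, 1904487), Pow(Add(Function('B')(587), Function('c')(156, -395)), -1)) = Mul(Add(3674024, 1904487), Pow(Add(Mul(-73, 587), -902), -1)) = Mul(5578511, Pow(Add(-42851, -902), -1)) = Mul(5578511, Pow(-43753, -1)) = Mul(5578511, Rational(-1, 43753)) = Rational(-5578511, 43753)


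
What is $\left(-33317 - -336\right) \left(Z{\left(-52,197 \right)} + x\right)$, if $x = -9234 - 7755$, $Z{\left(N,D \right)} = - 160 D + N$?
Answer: $1601590341$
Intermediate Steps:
$Z{\left(N,D \right)} = N - 160 D$
$x = -16989$
$\left(-33317 - -336\right) \left(Z{\left(-52,197 \right)} + x\right) = \left(-33317 - -336\right) \left(\left(-52 - 31520\right) - 16989\right) = \left(-33317 + \left(-900 + 1236\right)\right) \left(\left(-52 - 31520\right) - 16989\right) = \left(-33317 + 336\right) \left(-31572 - 16989\right) = \left(-32981\right) \left(-48561\right) = 1601590341$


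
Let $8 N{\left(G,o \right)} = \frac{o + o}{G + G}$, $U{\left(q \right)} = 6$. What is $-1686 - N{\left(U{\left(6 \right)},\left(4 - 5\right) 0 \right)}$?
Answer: $-1686$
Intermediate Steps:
$N{\left(G,o \right)} = \frac{o}{8 G}$ ($N{\left(G,o \right)} = \frac{\left(o + o\right) \frac{1}{G + G}}{8} = \frac{2 o \frac{1}{2 G}}{8} = \frac{o \frac{1}{G}}{8} = \frac{o}{8 G}$)
$-1686 - N{\left(U{\left(6 \right)},\left(4 - 5\right) 0 \right)} = -1686 - \frac{\left(4 - 5\right) 0}{8 \cdot 6} = -1686 - \frac{1}{8} \left(\left(-1\right) 0\right) \frac{1}{6} = -1686 - \frac{1}{8} \cdot 0 \cdot \frac{1}{6} = -1686 - 0 = -1686 + 0 = -1686$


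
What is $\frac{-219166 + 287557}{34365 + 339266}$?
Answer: $\frac{68391}{373631} \approx 0.18304$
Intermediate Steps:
$\frac{-219166 + 287557}{34365 + 339266} = \frac{68391}{373631}$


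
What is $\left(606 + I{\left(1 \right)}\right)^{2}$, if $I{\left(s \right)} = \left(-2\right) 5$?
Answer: $355216$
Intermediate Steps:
$I{\left(s \right)} = -10$
$\left(606 + I{\left(1 \right)}\right)^{2} = \left(606 - 10\right)^{2} = 596^{2} = 355216$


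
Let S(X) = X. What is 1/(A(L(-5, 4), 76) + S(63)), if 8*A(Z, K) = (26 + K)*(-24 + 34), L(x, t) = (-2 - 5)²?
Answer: 2/381 ≈ 0.0052493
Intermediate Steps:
L(x, t) = 49 (L(x, t) = (-7)² = 49)
A(Z, K) = 65/2 + 5*K/4 (A(Z, K) = ((26 + K)*(-24 + 34))/8 = ((26 + K)*10)/8 = (260 + 10*K)/8 = 65/2 + 5*K/4)
1/(A(L(-5, 4), 76) + S(63)) = 1/((65/2 + (5/4)*76) + 63) = 1/((65/2 + 95) + 63) = 1/(255/2 + 63) = 1/(381/2) = 2/381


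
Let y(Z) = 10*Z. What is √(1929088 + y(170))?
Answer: 6*√53633 ≈ 1389.5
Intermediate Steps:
√(1929088 + y(170)) = √(1929088 + 10*170) = √(1929088 + 1700) = √1930788 = 6*√53633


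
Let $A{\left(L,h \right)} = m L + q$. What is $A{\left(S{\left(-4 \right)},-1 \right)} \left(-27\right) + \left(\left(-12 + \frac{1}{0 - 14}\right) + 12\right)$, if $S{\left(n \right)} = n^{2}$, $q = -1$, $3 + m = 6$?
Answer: $- \frac{17767}{14} \approx -1269.1$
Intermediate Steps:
$m = 3$ ($m = -3 + 6 = 3$)
$A{\left(L,h \right)} = -1 + 3 L$ ($A{\left(L,h \right)} = 3 L - 1 = -1 + 3 L$)
$A{\left(S{\left(-4 \right)},-1 \right)} \left(-27\right) + \left(\left(-12 + \frac{1}{0 - 14}\right) + 12\right) = \left(-1 + 3 \left(-4\right)^{2}\right) \left(-27\right) + \left(\left(-12 + \frac{1}{0 - 14}\right) + 12\right) = \left(-1 + 3 \cdot 16\right) \left(-27\right) + \left(\left(-12 + \frac{1}{-14}\right) + 12\right) = \left(-1 + 48\right) \left(-27\right) + \left(\left(-12 - \frac{1}{14}\right) + 12\right) = 47 \left(-27\right) + \left(- \frac{169}{14} + 12\right) = -1269 - \frac{1}{14} = - \frac{17767}{14}$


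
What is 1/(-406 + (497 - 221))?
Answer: -1/130 ≈ -0.0076923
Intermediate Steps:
1/(-406 + (497 - 221)) = 1/(-406 + 276) = 1/(-130) = -1/130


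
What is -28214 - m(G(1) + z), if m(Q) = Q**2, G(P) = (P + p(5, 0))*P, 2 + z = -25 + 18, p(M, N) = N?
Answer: -28278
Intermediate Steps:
z = -9 (z = -2 + (-25 + 18) = -2 - 7 = -9)
G(P) = P**2 (G(P) = (P + 0)*P = P*P = P**2)
-28214 - m(G(1) + z) = -28214 - (1**2 - 9)**2 = -28214 - (1 - 9)**2 = -28214 - 1*(-8)**2 = -28214 - 1*64 = -28214 - 64 = -28278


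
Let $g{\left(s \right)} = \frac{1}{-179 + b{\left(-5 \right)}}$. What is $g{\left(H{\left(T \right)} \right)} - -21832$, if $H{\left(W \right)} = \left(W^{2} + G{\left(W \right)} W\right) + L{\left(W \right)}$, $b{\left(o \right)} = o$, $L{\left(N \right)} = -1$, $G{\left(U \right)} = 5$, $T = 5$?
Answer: $\frac{4017087}{184} \approx 21832.0$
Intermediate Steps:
$H{\left(W \right)} = -1 + W^{2} + 5 W$ ($H{\left(W \right)} = \left(W^{2} + 5 W\right) - 1 = -1 + W^{2} + 5 W$)
$g{\left(s \right)} = - \frac{1}{184}$ ($g{\left(s \right)} = \frac{1}{-179 - 5} = \frac{1}{-184} = - \frac{1}{184}$)
$g{\left(H{\left(T \right)} \right)} - -21832 = - \frac{1}{184} - -21832 = - \frac{1}{184} + 21832 = \frac{4017087}{184}$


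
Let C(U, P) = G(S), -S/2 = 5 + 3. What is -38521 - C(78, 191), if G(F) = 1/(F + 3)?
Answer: -500772/13 ≈ -38521.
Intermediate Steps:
S = -16 (S = -2*(5 + 3) = -2*8 = -16)
G(F) = 1/(3 + F)
C(U, P) = -1/13 (C(U, P) = 1/(3 - 16) = 1/(-13) = -1/13)
-38521 - C(78, 191) = -38521 - 1*(-1/13) = -38521 + 1/13 = -500772/13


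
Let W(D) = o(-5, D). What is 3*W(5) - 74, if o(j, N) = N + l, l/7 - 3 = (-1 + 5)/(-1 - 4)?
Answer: -64/5 ≈ -12.800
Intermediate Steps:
l = 77/5 (l = 21 + 7*((-1 + 5)/(-1 - 4)) = 21 + 7*(4/(-5)) = 21 + 7*(4*(-⅕)) = 21 + 7*(-⅘) = 21 - 28/5 = 77/5 ≈ 15.400)
o(j, N) = 77/5 + N (o(j, N) = N + 77/5 = 77/5 + N)
W(D) = 77/5 + D
3*W(5) - 74 = 3*(77/5 + 5) - 74 = 3*(102/5) - 74 = 306/5 - 74 = -64/5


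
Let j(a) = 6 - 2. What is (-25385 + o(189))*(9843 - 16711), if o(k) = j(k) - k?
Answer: 175614760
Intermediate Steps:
j(a) = 4
o(k) = 4 - k
(-25385 + o(189))*(9843 - 16711) = (-25385 + (4 - 1*189))*(9843 - 16711) = (-25385 + (4 - 189))*(-6868) = (-25385 - 185)*(-6868) = -25570*(-6868) = 175614760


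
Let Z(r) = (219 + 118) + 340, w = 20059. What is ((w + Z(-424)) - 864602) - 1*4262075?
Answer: -5105941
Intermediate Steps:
Z(r) = 677 (Z(r) = 337 + 340 = 677)
((w + Z(-424)) - 864602) - 1*4262075 = ((20059 + 677) - 864602) - 1*4262075 = (20736 - 864602) - 4262075 = -843866 - 4262075 = -5105941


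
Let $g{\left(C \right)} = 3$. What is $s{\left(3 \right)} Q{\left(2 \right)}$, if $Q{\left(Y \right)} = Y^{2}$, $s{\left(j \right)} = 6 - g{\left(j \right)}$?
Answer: $12$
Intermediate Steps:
$s{\left(j \right)} = 3$ ($s{\left(j \right)} = 6 - 3 = 3$)
$s{\left(3 \right)} Q{\left(2 \right)} = 3 \cdot 2^{2} = 3 \cdot 4 = 12$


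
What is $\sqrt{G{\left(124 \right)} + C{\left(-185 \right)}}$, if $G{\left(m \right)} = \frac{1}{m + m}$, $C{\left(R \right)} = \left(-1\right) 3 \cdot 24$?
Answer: $\frac{i \sqrt{1107010}}{124} \approx 8.485 i$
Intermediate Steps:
$C{\left(R \right)} = -72$ ($C{\left(R \right)} = \left(-3\right) 24 = -72$)
$G{\left(m \right)} = \frac{1}{2 m}$
$\sqrt{G{\left(124 \right)} + C{\left(-185 \right)}} = \sqrt{\frac{1}{2 \cdot 124} - 72} = \sqrt{\frac{1}{2} \cdot \frac{1}{124} - 72} = \sqrt{\frac{1}{248} - 72} = \sqrt{- \frac{17855}{248}} = \frac{i \sqrt{1107010}}{124}$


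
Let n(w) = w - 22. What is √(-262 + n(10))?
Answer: I*√274 ≈ 16.553*I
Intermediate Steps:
n(w) = -22 + w
√(-262 + n(10)) = √(-262 + (-22 + 10)) = √(-262 - 12) = √(-274) = I*√274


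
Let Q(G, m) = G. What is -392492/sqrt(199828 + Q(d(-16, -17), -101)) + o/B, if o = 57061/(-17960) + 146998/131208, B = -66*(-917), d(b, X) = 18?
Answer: -605846951/17827478943120 - 196246*sqrt(199846)/99923 ≈ -877.98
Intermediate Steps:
B = 60522
o = -605846951/294561960 (o = 57061*(-1/17960) + 146998*(1/131208) = -57061/17960 + 73499/65604 = -605846951/294561960 ≈ -2.0568)
-392492/sqrt(199828 + Q(d(-16, -17), -101)) + o/B = -392492/sqrt(199828 + 18) - 605846951/294561960/60522 = -392492*sqrt(199846)/199846 - 605846951/294561960*1/60522 = -196246*sqrt(199846)/99923 - 605846951/17827478943120 = -605846951/17827478943120 - 196246*sqrt(199846)/99923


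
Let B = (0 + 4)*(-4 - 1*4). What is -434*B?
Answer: 13888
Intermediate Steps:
B = -32 (B = 4*(-4 - 4) = 4*(-8) = -32)
-434*B = -434*(-32) = 13888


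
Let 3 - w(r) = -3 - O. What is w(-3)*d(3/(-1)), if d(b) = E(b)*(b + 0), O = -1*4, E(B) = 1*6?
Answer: -36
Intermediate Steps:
E(B) = 6
O = -4
d(b) = 6*b (d(b) = 6*(b + 0) = 6*b)
w(r) = 2 (w(r) = 3 - (-3 - 1*(-4)) = 3 - (-3 + 4) = 3 - 1*1 = 3 - 1 = 2)
w(-3)*d(3/(-1)) = 2*(6*(3/(-1))) = 2*(6*(3*(-1))) = 2*(6*(-3)) = 2*(-18) = -36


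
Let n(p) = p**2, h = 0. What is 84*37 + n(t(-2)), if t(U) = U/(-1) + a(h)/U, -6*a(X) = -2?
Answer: 112009/36 ≈ 3111.4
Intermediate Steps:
a(X) = 1/3 (a(X) = -1/6*(-2) = 1/3)
t(U) = -U + 1/(3*U) (t(U) = U/(-1) + 1/(3*U) = U*(-1) + 1/(3*U) = -U + 1/(3*U))
84*37 + n(t(-2)) = 84*37 + (-1*(-2) + (1/3)/(-2))**2 = 3108 + (2 + (1/3)*(-1/2))**2 = 3108 + (2 - 1/6)**2 = 3108 + (11/6)**2 = 3108 + 121/36 = 112009/36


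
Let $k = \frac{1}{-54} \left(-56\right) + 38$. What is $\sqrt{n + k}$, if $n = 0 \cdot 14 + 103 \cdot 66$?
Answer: $\frac{10 \sqrt{5538}}{9} \approx 82.686$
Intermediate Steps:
$n = 6798$ ($n = 0 + 6798 = 6798$)
$k = \frac{1054}{27}$ ($k = \left(- \frac{1}{54}\right) \left(-56\right) + 38 = \frac{28}{27} + 38 = \frac{1054}{27} \approx 39.037$)
$\sqrt{n + k} = \sqrt{6798 + \frac{1054}{27}} = \sqrt{\frac{184600}{27}} = \frac{10 \sqrt{5538}}{9}$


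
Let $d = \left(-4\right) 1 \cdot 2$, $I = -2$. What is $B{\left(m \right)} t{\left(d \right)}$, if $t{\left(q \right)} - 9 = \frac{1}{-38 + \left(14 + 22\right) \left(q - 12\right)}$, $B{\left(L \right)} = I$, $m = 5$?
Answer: $- \frac{6821}{379} \approx -17.997$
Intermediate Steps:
$B{\left(L \right)} = -2$
$d = -8$ ($d = \left(-4\right) 2 = -8$)
$t{\left(q \right)} = 9 + \frac{1}{-470 + 36 q}$ ($t{\left(q \right)} = 9 + \frac{1}{-38 + \left(14 + 22\right) \left(q - 12\right)} = 9 + \frac{1}{-38 + 36 \left(-12 + q\right)} = 9 + \frac{1}{-38 + \left(-432 + 36 q\right)} = 9 + \frac{1}{-470 + 36 q}$)
$B{\left(m \right)} t{\left(d \right)} = - 2 \frac{-4229 + 324 \left(-8\right)}{2 \left(-235 + 18 \left(-8\right)\right)} = - 2 \frac{-4229 - 2592}{2 \left(-235 - 144\right)} = - 2 \cdot \frac{1}{2} \frac{1}{-379} \left(-6821\right) = - 2 \cdot \frac{1}{2} \left(- \frac{1}{379}\right) \left(-6821\right) = \left(-2\right) \frac{6821}{758} = - \frac{6821}{379}$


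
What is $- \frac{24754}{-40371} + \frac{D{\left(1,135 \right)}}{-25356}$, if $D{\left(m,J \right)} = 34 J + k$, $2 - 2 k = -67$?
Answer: $\frac{293977823}{682431384} \approx 0.43078$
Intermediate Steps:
$k = \frac{69}{2}$ ($k = 1 - - \frac{67}{2} = 1 + \frac{67}{2} = \frac{69}{2} \approx 34.5$)
$D{\left(m,J \right)} = \frac{69}{2} + 34 J$ ($D{\left(m,J \right)} = 34 J + \frac{69}{2} = \frac{69}{2} + 34 J$)
$- \frac{24754}{-40371} + \frac{D{\left(1,135 \right)}}{-25356} = - \frac{24754}{-40371} + \frac{\frac{69}{2} + 34 \cdot 135}{-25356} = \left(-24754\right) \left(- \frac{1}{40371}\right) + \left(\frac{69}{2} + 4590\right) \left(- \frac{1}{25356}\right) = \frac{24754}{40371} + \frac{9249}{2} \left(- \frac{1}{25356}\right) = \frac{24754}{40371} - \frac{3083}{16904} = \frac{293977823}{682431384}$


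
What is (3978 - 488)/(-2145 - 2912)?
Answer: -3490/5057 ≈ -0.69013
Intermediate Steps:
(3978 - 488)/(-2145 - 2912) = 3490/(-5057) = 3490*(-1/5057) = -3490/5057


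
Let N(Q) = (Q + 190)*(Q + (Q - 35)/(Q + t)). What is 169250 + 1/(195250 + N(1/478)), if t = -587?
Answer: 2118683303181781032890/12518069737770587 ≈ 1.6925e+5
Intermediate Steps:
N(Q) = (190 + Q)*(Q + (-35 + Q)/(-587 + Q)) (N(Q) = (Q + 190)*(Q + (Q - 35)/(Q - 587)) = (190 + Q)*(Q + (-35 + Q)/(-587 + Q)))
169250 + 1/(195250 + N(1/478)) = 169250 + 1/(195250 + (-6650 + (1/478)**3 - 111375/478 - 396*(1/478)**2)/(-587 + 1/478)) = 169250 + 1/(195250 + (-6650 + (1/478)**3 - 111375*1/478 - 396*(1/478)**2)/(-587 + 1/478)) = 169250 + 1/(195250 + (-6650 + 1/109215352 - 111375/478 - 396*1/228484)/(-280585/478)) = 169250 + 1/(195250 - 478*(-6650 + 1/109215352 - 111375/478 - 99/57121)/280585) = 169250 + 1/(195250 - 478/280585*(-751729685587/109215352)) = 169250 + 1/(195250 + 751729685587/64109183140) = 169250 + 1/(12518069737770587/64109183140) = 169250 + 64109183140/12518069737770587 = 2118683303181781032890/12518069737770587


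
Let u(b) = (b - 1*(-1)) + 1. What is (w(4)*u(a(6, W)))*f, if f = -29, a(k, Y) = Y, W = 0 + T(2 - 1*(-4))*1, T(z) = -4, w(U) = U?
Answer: 232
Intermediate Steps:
W = -4 (W = 0 - 4*1 = 0 - 4 = -4)
u(b) = 2 + b (u(b) = (b + 1) + 1 = (1 + b) + 1 = 2 + b)
(w(4)*u(a(6, W)))*f = (4*(2 - 4))*(-29) = (4*(-2))*(-29) = -8*(-29) = 232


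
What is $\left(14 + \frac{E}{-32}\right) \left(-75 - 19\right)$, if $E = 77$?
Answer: $- \frac{17437}{16} \approx -1089.8$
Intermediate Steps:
$\left(14 + \frac{E}{-32}\right) \left(-75 - 19\right) = \left(14 + \frac{77}{-32}\right) \left(-75 - 19\right) = \left(14 + 77 \left(- \frac{1}{32}\right)\right) \left(-94\right) = \left(14 - \frac{77}{32}\right) \left(-94\right) = \frac{371}{32} \left(-94\right) = - \frac{17437}{16}$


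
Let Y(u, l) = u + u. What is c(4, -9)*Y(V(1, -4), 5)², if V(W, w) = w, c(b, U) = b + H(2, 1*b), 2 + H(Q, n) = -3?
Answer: -64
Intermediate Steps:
H(Q, n) = -5 (H(Q, n) = -2 - 3 = -5)
c(b, U) = -5 + b (c(b, U) = b - 5 = -5 + b)
Y(u, l) = 2*u
c(4, -9)*Y(V(1, -4), 5)² = (-5 + 4)*(2*(-4))² = -1*(-8)² = -1*64 = -64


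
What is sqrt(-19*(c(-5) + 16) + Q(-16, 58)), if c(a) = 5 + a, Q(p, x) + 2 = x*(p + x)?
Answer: sqrt(2130) ≈ 46.152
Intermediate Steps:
Q(p, x) = -2 + x*(p + x)
sqrt(-19*(c(-5) + 16) + Q(-16, 58)) = sqrt(-19*((5 - 5) + 16) + (-2 + 58**2 - 16*58)) = sqrt(-19*(0 + 16) + (-2 + 3364 - 928)) = sqrt(-19*16 + 2434) = sqrt(-304 + 2434) = sqrt(2130)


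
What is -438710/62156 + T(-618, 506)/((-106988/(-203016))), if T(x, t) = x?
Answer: -980658766001/831243266 ≈ -1179.8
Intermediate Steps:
-438710/62156 + T(-618, 506)/((-106988/(-203016))) = -438710/62156 - 618/((-106988/(-203016))) = -438710*1/62156 - 618/((-106988*(-1/203016))) = -219355/31078 - 618/26747/50754 = -219355/31078 - 618*50754/26747 = -219355/31078 - 31365972/26747 = -980658766001/831243266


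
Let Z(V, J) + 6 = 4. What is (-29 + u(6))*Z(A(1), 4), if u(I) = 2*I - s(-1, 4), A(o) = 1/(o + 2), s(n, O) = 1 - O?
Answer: 28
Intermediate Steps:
A(o) = 1/(2 + o)
Z(V, J) = -2 (Z(V, J) = -6 + 4 = -2)
u(I) = 3 + 2*I (u(I) = 2*I - (1 - 1*4) = 2*I - (1 - 4) = 2*I - 1*(-3) = 2*I + 3 = 3 + 2*I)
(-29 + u(6))*Z(A(1), 4) = (-29 + (3 + 2*6))*(-2) = (-29 + (3 + 12))*(-2) = (-29 + 15)*(-2) = -14*(-2) = 28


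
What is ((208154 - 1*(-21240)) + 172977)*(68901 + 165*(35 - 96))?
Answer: 23673900156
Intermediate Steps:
((208154 - 1*(-21240)) + 172977)*(68901 + 165*(35 - 96)) = ((208154 + 21240) + 172977)*(68901 + 165*(-61)) = (229394 + 172977)*(68901 - 10065) = 402371*58836 = 23673900156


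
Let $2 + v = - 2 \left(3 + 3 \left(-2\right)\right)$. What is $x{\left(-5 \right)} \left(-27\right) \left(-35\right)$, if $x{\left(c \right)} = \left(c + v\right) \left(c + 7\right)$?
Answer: $-1890$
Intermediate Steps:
$v = 4$ ($v = -2 - 2 \left(3 + 3 \left(-2\right)\right) = -2 - 2 \left(3 - 6\right) = -2 - -6 = -2 + 6 = 4$)
$x{\left(c \right)} = \left(4 + c\right) \left(7 + c\right)$ ($x{\left(c \right)} = \left(c + 4\right) \left(c + 7\right) = \left(4 + c\right) \left(7 + c\right)$)
$x{\left(-5 \right)} \left(-27\right) \left(-35\right) = \left(28 + \left(-5\right)^{2} + 11 \left(-5\right)\right) \left(-27\right) \left(-35\right) = \left(28 + 25 - 55\right) \left(-27\right) \left(-35\right) = \left(-2\right) \left(-27\right) \left(-35\right) = 54 \left(-35\right) = -1890$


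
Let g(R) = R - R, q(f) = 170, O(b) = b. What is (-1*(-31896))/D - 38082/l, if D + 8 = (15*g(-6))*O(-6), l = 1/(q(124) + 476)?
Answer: -24604959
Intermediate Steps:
g(R) = 0
l = 1/646 (l = 1/(170 + 476) = 1/646 ≈ 0.0015480)
D = -8 (D = -8 + (15*0)*(-6) = -8 + 0*(-6) = -8 + 0 = -8)
(-1*(-31896))/D - 38082/l = -1*(-31896)/(-8) - 38082/1/646 = 31896*(-⅛) - 38082*646 = -3987 - 24600972 = -24604959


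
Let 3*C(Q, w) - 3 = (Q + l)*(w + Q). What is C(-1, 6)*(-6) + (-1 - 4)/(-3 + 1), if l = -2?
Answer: 53/2 ≈ 26.500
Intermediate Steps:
C(Q, w) = 1 + (-2 + Q)*(Q + w)/3 (C(Q, w) = 1 + ((Q - 2)*(w + Q))/3 = 1 + ((-2 + Q)*(Q + w))/3 = 1 + (-2 + Q)*(Q + w)/3)
C(-1, 6)*(-6) + (-1 - 4)/(-3 + 1) = (1 - ⅔*(-1) - ⅔*6 + (⅓)*(-1)² + (⅓)*(-1)*6)*(-6) + (-1 - 4)/(-3 + 1) = (1 + ⅔ - 4 + (⅓)*1 - 2)*(-6) - 5/(-2) = (1 + ⅔ - 4 + ⅓ - 2)*(-6) - 5*(-½) = -4*(-6) + 5/2 = 24 + 5/2 = 53/2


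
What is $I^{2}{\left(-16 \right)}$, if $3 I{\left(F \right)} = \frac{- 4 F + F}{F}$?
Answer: $1$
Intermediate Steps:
$I{\left(F \right)} = -1$ ($I{\left(F \right)} = \frac{\left(- 4 F + F\right) \frac{1}{F}}{3} = \frac{- 3 F \frac{1}{F}}{3} = \frac{1}{3} \left(-3\right) = -1$)
$I^{2}{\left(-16 \right)} = \left(-1\right)^{2} = 1$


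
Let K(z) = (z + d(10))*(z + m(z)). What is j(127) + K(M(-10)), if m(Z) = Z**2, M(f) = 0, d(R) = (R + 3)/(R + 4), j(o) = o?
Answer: 127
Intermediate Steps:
d(R) = (3 + R)/(4 + R)
K(z) = (13/14 + z)*(z + z**2) (K(z) = (z + (3 + 10)/(4 + 10))*(z + z**2) = (z + 13/14)*(z + z**2) = (13/14 + z)*(z + z**2))
j(127) + K(M(-10)) = 127 + (1/14)*0*(13 + 14*0**2 + 27*0) = 127 + (1/14)*0*(13 + 14*0 + 0) = 127 + (1/14)*0*(13 + 0 + 0) = 127 + (1/14)*0*13 = 127 + 0 = 127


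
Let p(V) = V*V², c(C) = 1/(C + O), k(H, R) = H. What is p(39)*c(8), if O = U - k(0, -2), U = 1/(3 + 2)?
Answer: 296595/41 ≈ 7234.0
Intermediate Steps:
U = ⅕ (U = 1/5 = ⅕ ≈ 0.20000)
O = ⅕ (O = ⅕ - 1*0 = ⅕ + 0 = ⅕ ≈ 0.20000)
c(C) = 1/(⅕ + C) (c(C) = 1/(C + ⅕) = 1/(⅕ + C))
p(V) = V³
p(39)*c(8) = 39³*(5/(1 + 5*8)) = 59319*(5/(1 + 40)) = 59319*(5/41) = 296595/41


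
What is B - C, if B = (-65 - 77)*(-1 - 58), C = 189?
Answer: 8189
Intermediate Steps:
B = 8378 (B = -142*(-59) = 8378)
B - C = 8378 - 1*189 = 8378 - 189 = 8189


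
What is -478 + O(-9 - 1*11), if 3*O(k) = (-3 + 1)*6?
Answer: -482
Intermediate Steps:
O(k) = -4 (O(k) = ((-3 + 1)*6)/3 = (-2*6)/3 = (⅓)*(-12) = -4)
-478 + O(-9 - 1*11) = -478 - 4 = -482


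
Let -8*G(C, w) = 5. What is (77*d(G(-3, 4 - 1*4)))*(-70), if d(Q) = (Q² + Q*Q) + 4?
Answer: -412335/16 ≈ -25771.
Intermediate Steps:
G(C, w) = -5/8 (G(C, w) = -⅛*5 = -5/8)
d(Q) = 4 + 2*Q² (d(Q) = (Q² + Q²) + 4 = 2*Q² + 4 = 4 + 2*Q²)
(77*d(G(-3, 4 - 1*4)))*(-70) = (77*(4 + 2*(-5/8)²))*(-70) = (77*(4 + 2*(25/64)))*(-70) = (77*(4 + 25/32))*(-70) = (77*(153/32))*(-70) = (11781/32)*(-70) = -412335/16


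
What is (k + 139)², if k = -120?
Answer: 361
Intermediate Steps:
(k + 139)² = (-120 + 139)² = 19² = 361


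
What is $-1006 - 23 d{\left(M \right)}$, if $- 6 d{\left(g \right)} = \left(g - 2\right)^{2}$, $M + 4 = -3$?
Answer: $- \frac{1391}{2} \approx -695.5$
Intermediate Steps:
$M = -7$ ($M = -4 - 3 = -7$)
$d{\left(g \right)} = - \frac{\left(-2 + g\right)^{2}}{6}$ ($d{\left(g \right)} = - \frac{\left(g - 2\right)^{2}}{6} = - \frac{\left(-2 + g\right)^{2}}{6}$)
$-1006 - 23 d{\left(M \right)} = -1006 - 23 \left(- \frac{\left(-2 - 7\right)^{2}}{6}\right) = -1006 - 23 \left(- \frac{\left(-9\right)^{2}}{6}\right) = -1006 - 23 \left(\left(- \frac{1}{6}\right) 81\right) = -1006 - 23 \left(- \frac{27}{2}\right) = -1006 - - \frac{621}{2} = -1006 + \frac{621}{2} = - \frac{1391}{2}$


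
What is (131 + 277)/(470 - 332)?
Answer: 68/23 ≈ 2.9565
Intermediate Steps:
(131 + 277)/(470 - 332) = 408/138 = 408*(1/138) = 68/23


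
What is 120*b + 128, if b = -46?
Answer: -5392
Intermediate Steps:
120*b + 128 = 120*(-46) + 128 = -5520 + 128 = -5392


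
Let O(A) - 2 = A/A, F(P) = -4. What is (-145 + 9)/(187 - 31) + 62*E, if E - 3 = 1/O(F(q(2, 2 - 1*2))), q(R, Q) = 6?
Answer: 8026/39 ≈ 205.79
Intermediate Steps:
O(A) = 3 (O(A) = 2 + A/A = 2 + 1 = 3)
E = 10/3 (E = 3 + 1/3 = 3 + ⅓ = 10/3 ≈ 3.3333)
(-145 + 9)/(187 - 31) + 62*E = (-145 + 9)/(187 - 31) + 62*(10/3) = -136/156 + 620/3 = -136*1/156 + 620/3 = -34/39 + 620/3 = 8026/39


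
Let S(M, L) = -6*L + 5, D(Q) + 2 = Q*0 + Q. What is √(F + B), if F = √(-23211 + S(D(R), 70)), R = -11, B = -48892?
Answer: √(-48892 + I*√23626) ≈ 0.3476 + 221.12*I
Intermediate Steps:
D(Q) = -2 + Q (D(Q) = -2 + (Q*0 + Q) = -2 + (0 + Q) = -2 + Q)
S(M, L) = 5 - 6*L
F = I*√23626 (F = √(-23211 + (5 - 6*70)) = √(-23211 + (5 - 420)) = √(-23211 - 415) = √(-23626) = I*√23626 ≈ 153.71*I)
√(F + B) = √(I*√23626 - 48892) = √(-48892 + I*√23626)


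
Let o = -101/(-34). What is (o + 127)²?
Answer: 19527561/1156 ≈ 16892.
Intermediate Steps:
o = 101/34 (o = -101*(-1/34) = 101/34 ≈ 2.9706)
(o + 127)² = (101/34 + 127)² = (4419/34)² = 19527561/1156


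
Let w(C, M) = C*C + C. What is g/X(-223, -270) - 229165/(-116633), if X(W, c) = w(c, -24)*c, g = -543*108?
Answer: 13891322198/7059212325 ≈ 1.9678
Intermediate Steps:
g = -58644
w(C, M) = C + C² (w(C, M) = C² + C = C + C²)
X(W, c) = c²*(1 + c) (X(W, c) = (c*(1 + c))*c = c²*(1 + c))
g/X(-223, -270) - 229165/(-116633) = -58644*1/(72900*(1 - 270)) - 229165/(-116633) = -58644/(72900*(-269)) - 229165*(-1/116633) = -58644/(-19610100) + 229165/116633 = -58644*(-1/19610100) + 229165/116633 = 181/60525 + 229165/116633 = 13891322198/7059212325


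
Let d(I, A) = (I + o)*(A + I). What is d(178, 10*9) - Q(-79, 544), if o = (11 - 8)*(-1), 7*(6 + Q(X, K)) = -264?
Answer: 328606/7 ≈ 46944.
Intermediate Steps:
Q(X, K) = -306/7 (Q(X, K) = -6 + (⅐)*(-264) = -6 - 264/7 = -306/7)
o = -3 (o = 3*(-1) = -3)
d(I, A) = (-3 + I)*(A + I) (d(I, A) = (I - 3)*(A + I) = (-3 + I)*(A + I))
d(178, 10*9) - Q(-79, 544) = (178² - 30*9 - 3*178 + (10*9)*178) - 1*(-306/7) = (31684 - 3*90 - 534 + 90*178) + 306/7 = (31684 - 270 - 534 + 16020) + 306/7 = 46900 + 306/7 = 328606/7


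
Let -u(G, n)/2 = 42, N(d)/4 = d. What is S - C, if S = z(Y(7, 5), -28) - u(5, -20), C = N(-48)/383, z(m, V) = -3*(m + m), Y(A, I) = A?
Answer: 16278/383 ≈ 42.501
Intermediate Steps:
N(d) = 4*d
z(m, V) = -6*m
C = -192/383 (C = (4*(-48))/383 = -192*1/383 = -192/383 ≈ -0.50131)
u(G, n) = -84 (u(G, n) = -2*42 = -84)
S = 42 (S = -6*7 - 1*(-84) = -42 + 84 = 42)
S - C = 42 - 1*(-192/383) = 42 + 192/383 = 16278/383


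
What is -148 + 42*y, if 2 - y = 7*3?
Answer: -946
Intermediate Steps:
y = -19 (y = 2 - 7*3 = 2 - 1*21 = 2 - 21 = -19)
-148 + 42*y = -148 + 42*(-19) = -148 - 798 = -946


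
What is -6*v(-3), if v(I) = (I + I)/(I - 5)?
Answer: -9/2 ≈ -4.5000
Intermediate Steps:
v(I) = 2*I/(-5 + I) (v(I) = (2*I)/(-5 + I) = 2*I/(-5 + I))
-6*v(-3) = -12*(-3)/(-5 - 3) = -12*(-3)/(-8) = -12*(-3)*(-1)/8 = -6*¾ = -9/2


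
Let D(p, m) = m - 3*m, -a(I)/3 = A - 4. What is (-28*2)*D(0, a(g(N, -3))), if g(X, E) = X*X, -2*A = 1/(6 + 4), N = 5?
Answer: 6804/5 ≈ 1360.8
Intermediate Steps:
A = -1/20 (A = -1/(2*(6 + 4)) = -½/10 = -½*⅒ = -1/20 ≈ -0.050000)
g(X, E) = X²
a(I) = 243/20 (a(I) = -3*(-1/20 - 4) = -3*(-81/20) = 243/20)
D(p, m) = -2*m
(-28*2)*D(0, a(g(N, -3))) = (-28*2)*(-2*243/20) = -56*(-243/10) = 6804/5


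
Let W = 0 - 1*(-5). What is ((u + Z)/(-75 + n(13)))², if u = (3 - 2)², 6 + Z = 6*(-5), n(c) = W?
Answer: ¼ ≈ 0.25000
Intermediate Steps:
W = 5 (W = 0 + 5 = 5)
n(c) = 5
Z = -36 (Z = -6 + 6*(-5) = -6 - 30 = -36)
u = 1 (u = 1² = 1)
((u + Z)/(-75 + n(13)))² = ((1 - 36)/(-75 + 5))² = (-35/(-70))² = (-35*(-1/70))² = (½)² = ¼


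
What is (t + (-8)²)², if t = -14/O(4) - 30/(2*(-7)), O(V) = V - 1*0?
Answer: 769129/196 ≈ 3924.1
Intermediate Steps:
O(V) = V (O(V) = V + 0 = V)
t = -19/14 (t = -14/4 - 30/(2*(-7)) = -14*¼ - 30/(-14) = -7/2 - 30*(-1/14) = -7/2 + 15/7 = -19/14 ≈ -1.3571)
(t + (-8)²)² = (-19/14 + (-8)²)² = (-19/14 + 64)² = (877/14)² = 769129/196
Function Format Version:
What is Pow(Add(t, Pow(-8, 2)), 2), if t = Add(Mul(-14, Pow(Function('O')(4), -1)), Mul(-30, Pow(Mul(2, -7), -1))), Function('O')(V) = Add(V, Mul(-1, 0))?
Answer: Rational(769129, 196) ≈ 3924.1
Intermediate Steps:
Function('O')(V) = V (Function('O')(V) = Add(V, 0) = V)
t = Rational(-19, 14) (t = Add(Mul(-14, Pow(4, -1)), Mul(-30, Pow(Mul(2, -7), -1))) = Add(Mul(-14, Rational(1, 4)), Mul(-30, Pow(-14, -1))) = Add(Rational(-7, 2), Mul(-30, Rational(-1, 14))) = Add(Rational(-7, 2), Rational(15, 7)) = Rational(-19, 14) ≈ -1.3571)
Pow(Add(t, Pow(-8, 2)), 2) = Pow(Add(Rational(-19, 14), Pow(-8, 2)), 2) = Pow(Add(Rational(-19, 14), 64), 2) = Pow(Rational(877, 14), 2) = Rational(769129, 196)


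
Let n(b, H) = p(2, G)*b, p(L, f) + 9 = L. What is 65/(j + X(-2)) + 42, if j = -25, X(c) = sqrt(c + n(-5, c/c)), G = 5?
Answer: 23239/592 - 65*sqrt(33)/592 ≈ 38.624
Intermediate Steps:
p(L, f) = -9 + L
n(b, H) = -7*b (n(b, H) = (-9 + 2)*b = -7*b)
X(c) = sqrt(35 + c) (X(c) = sqrt(c - 7*(-5)) = sqrt(c + 35) = sqrt(35 + c))
65/(j + X(-2)) + 42 = 65/(-25 + sqrt(35 - 2)) + 42 = 65/(-25 + sqrt(33)) + 42 = 42 + 65/(-25 + sqrt(33))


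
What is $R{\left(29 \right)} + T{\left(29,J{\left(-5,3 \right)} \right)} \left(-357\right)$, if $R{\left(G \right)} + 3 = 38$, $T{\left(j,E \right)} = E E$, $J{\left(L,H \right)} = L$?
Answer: $-8890$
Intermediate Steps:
$T{\left(j,E \right)} = E^{2}$
$R{\left(G \right)} = 35$ ($R{\left(G \right)} = -3 + 38 = 35$)
$R{\left(29 \right)} + T{\left(29,J{\left(-5,3 \right)} \right)} \left(-357\right) = 35 + \left(-5\right)^{2} \left(-357\right) = 35 + 25 \left(-357\right) = 35 - 8925 = -8890$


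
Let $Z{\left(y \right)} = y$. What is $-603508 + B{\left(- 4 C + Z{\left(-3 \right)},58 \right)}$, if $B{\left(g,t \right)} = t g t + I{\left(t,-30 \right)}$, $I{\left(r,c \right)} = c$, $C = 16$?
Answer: $-828926$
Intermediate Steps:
$B{\left(g,t \right)} = -30 + g t^{2}$ ($B{\left(g,t \right)} = t g t - 30 = g t t - 30 = g t^{2} - 30 = -30 + g t^{2}$)
$-603508 + B{\left(- 4 C + Z{\left(-3 \right)},58 \right)} = -603508 + \left(-30 + \left(\left(-4\right) 16 - 3\right) 58^{2}\right) = -603508 + \left(-30 + \left(-64 - 3\right) 3364\right) = -603508 - 225418 = -828926$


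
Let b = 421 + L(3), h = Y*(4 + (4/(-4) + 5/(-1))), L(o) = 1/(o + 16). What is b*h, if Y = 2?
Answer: -32000/19 ≈ -1684.2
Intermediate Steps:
L(o) = 1/(16 + o)
h = -4 (h = 2*(4 + (4/(-4) + 5/(-1))) = 2*(4 + (4*(-¼) + 5*(-1))) = 2*(4 + (-1 - 5)) = 2*(4 - 6) = 2*(-2) = -4)
b = 8000/19 (b = 421 + 1/(16 + 3) = 421 + 1/19 = 8000/19 ≈ 421.05)
b*h = (8000/19)*(-4) = -32000/19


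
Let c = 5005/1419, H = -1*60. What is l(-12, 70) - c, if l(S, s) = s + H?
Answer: 835/129 ≈ 6.4729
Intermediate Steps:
H = -60
l(S, s) = -60 + s (l(S, s) = s - 60 = -60 + s)
c = 455/129 (c = 5005*(1/1419) = 455/129 ≈ 3.5271)
l(-12, 70) - c = (-60 + 70) - 1*455/129 = 10 - 455/129 = 835/129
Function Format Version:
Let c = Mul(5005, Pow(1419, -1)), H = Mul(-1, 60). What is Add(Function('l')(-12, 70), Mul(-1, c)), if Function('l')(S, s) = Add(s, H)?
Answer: Rational(835, 129) ≈ 6.4729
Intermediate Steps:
H = -60
Function('l')(S, s) = Add(-60, s) (Function('l')(S, s) = Add(s, -60) = Add(-60, s))
c = Rational(455, 129) (c = Mul(5005, Rational(1, 1419)) = Rational(455, 129) ≈ 3.5271)
Add(Function('l')(-12, 70), Mul(-1, c)) = Add(Add(-60, 70), Mul(-1, Rational(455, 129))) = Add(10, Rational(-455, 129)) = Rational(835, 129)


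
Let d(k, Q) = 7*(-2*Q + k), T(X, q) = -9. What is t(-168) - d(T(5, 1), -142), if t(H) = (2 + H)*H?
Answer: 25963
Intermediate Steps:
t(H) = H*(2 + H)
d(k, Q) = -14*Q + 7*k (d(k, Q) = 7*(k - 2*Q) = -14*Q + 7*k)
t(-168) - d(T(5, 1), -142) = -168*(2 - 168) - (-14*(-142) + 7*(-9)) = -168*(-166) - (1988 - 63) = 27888 - 1*1925 = 27888 - 1925 = 25963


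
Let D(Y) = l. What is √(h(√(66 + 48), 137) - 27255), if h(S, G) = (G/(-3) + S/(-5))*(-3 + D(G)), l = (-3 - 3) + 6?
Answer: √(-677950 + 15*√114)/5 ≈ 164.66*I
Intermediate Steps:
l = 0 (l = -6 + 6 = 0)
D(Y) = 0
h(S, G) = G + 3*S/5 (h(S, G) = (G/(-3) + S/(-5))*(-3 + 0) = (G*(-⅓) + S*(-⅕))*(-3) = (-G/3 - S/5)*(-3) = G + 3*S/5)
√(h(√(66 + 48), 137) - 27255) = √((137 + 3*√(66 + 48)/5) - 27255) = √((137 + 3*√114/5) - 27255) = √(-27118 + 3*√114/5)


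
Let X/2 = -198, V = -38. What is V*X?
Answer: 15048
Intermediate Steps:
X = -396 (X = 2*(-198) = -396)
V*X = -38*(-396) = 15048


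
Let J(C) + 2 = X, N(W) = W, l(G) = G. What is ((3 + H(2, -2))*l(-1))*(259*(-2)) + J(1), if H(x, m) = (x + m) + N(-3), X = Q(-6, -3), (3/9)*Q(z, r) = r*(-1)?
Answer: 7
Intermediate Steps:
Q(z, r) = -3*r (Q(z, r) = 3*(r*(-1)) = 3*(-r) = -3*r)
X = 9 (X = -3*(-3) = 9)
J(C) = 7 (J(C) = -2 + 9 = 7)
H(x, m) = -3 + m + x (H(x, m) = (x + m) - 3 = (m + x) - 3 = -3 + m + x)
((3 + H(2, -2))*l(-1))*(259*(-2)) + J(1) = ((3 + (-3 - 2 + 2))*(-1))*(259*(-2)) + 7 = ((3 - 3)*(-1))*(-518) + 7 = (0*(-1))*(-518) + 7 = 0*(-518) + 7 = 0 + 7 = 7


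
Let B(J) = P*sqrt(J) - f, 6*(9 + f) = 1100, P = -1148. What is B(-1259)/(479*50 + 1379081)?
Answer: -523/4209093 - 164*I*sqrt(1259)/200433 ≈ -0.00012425 - 0.029033*I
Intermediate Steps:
f = 523/3 (f = -9 + (1/6)*1100 = -9 + 550/3 = 523/3 ≈ 174.33)
B(J) = -523/3 - 1148*sqrt(J) (B(J) = -1148*sqrt(J) - 1*523/3 = -1148*sqrt(J) - 523/3 = -523/3 - 1148*sqrt(J))
B(-1259)/(479*50 + 1379081) = (-523/3 - 1148*I*sqrt(1259))/(479*50 + 1379081) = (-523/3 - 1148*I*sqrt(1259))/(23950 + 1379081) = (-523/3 - 1148*I*sqrt(1259))/1403031 = (-523/3 - 1148*I*sqrt(1259))*(1/1403031) = -523/4209093 - 164*I*sqrt(1259)/200433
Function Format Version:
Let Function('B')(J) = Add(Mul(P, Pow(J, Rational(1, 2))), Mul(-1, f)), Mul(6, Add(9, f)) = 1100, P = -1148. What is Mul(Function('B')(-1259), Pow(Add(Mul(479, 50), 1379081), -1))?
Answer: Add(Rational(-523, 4209093), Mul(Rational(-164, 200433), I, Pow(1259, Rational(1, 2)))) ≈ Add(-0.00012425, Mul(-0.029033, I))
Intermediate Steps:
f = Rational(523, 3) (f = Add(-9, Mul(Rational(1, 6), 1100)) = Add(-9, Rational(550, 3)) = Rational(523, 3) ≈ 174.33)
Function('B')(J) = Add(Rational(-523, 3), Mul(-1148, Pow(J, Rational(1, 2)))) (Function('B')(J) = Add(Mul(-1148, Pow(J, Rational(1, 2))), Mul(-1, Rational(523, 3))) = Add(Mul(-1148, Pow(J, Rational(1, 2))), Rational(-523, 3)) = Add(Rational(-523, 3), Mul(-1148, Pow(J, Rational(1, 2)))))
Mul(Function('B')(-1259), Pow(Add(Mul(479, 50), 1379081), -1)) = Mul(Add(Rational(-523, 3), Mul(-1148, Pow(-1259, Rational(1, 2)))), Pow(Add(Mul(479, 50), 1379081), -1)) = Mul(Add(Rational(-523, 3), Mul(-1148, Mul(I, Pow(1259, Rational(1, 2))))), Pow(Add(23950, 1379081), -1)) = Mul(Add(Rational(-523, 3), Mul(-1148, I, Pow(1259, Rational(1, 2)))), Pow(1403031, -1)) = Mul(Add(Rational(-523, 3), Mul(-1148, I, Pow(1259, Rational(1, 2)))), Rational(1, 1403031)) = Add(Rational(-523, 4209093), Mul(Rational(-164, 200433), I, Pow(1259, Rational(1, 2))))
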